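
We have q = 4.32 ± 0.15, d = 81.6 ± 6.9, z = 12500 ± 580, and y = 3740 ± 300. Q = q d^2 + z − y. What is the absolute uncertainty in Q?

Let p = q·d^2 = 28800. δp/p = √((1·δq/q)² + (2·δd/d)²) = √(0.00121 + 0.0286) = 0.173, so δp = 4970.
Q = p + z − y: δQ = √(δp² + δz² + δy²) = √(2.47e+07 + 3.36e+05 + 90000) = 5010

5010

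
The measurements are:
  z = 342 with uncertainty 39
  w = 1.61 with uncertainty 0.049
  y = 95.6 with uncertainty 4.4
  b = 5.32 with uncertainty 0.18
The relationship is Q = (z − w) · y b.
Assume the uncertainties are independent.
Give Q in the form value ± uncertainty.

(1.73 ± 0.222) × 10^5

Let u = z − w = 340. δu = √(δz² + δw²) = √(1520 + 0.00240) = 39.0, so δu/u = 0.115.
Q is then a monomial in u, y, b:
δQ/Q = √((δu/u)² + (1·δy/y)² + (1·δb/b)²) = √(0.0131 + 0.00212 + 0.00114) = 0.128
Q = 1.73e+05, so δQ = 0.128 × 1.73e+05 = 22200.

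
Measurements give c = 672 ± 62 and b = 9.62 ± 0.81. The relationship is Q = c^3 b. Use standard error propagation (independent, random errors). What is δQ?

8.45e+08

Q is a product of powers, so relative uncertainties combine in quadrature:
  (3·δc/c)² = (3×0.0923)² = 0.0766;  (1·δb/b)² = (1×0.0842)² = 0.00709
δQ/Q = √(0.0837) = 0.289
Q = 2.92e+09, so δQ = 0.289 × 2.92e+09 = 8.45e+08.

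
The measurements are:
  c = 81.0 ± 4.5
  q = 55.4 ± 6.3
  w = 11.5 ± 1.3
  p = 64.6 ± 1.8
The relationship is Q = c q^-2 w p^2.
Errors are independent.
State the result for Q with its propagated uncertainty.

1270 ± 337

For a monomial Q ∝ c, q^-2, w, p^2, fractional errors add in quadrature:
  (1·δc/c)² = (1×0.0556)² = 0.00309;  (-2·δq/q)² = (-2×0.114)² = 0.0517;  (1·δw/w)² = (1×0.113)² = 0.0128;  (2·δp/p)² = (2×0.0279)² = 0.00311
δQ/Q = √(0.0707) = 0.266
Q = 1270, so δQ = 0.266 × 1270 = 337.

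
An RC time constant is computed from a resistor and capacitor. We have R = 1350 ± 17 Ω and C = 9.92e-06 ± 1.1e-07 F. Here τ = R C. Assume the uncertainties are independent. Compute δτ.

0.000225 s

Relative error in a monomial: (δτ/τ)² = Σ (nᵢ · δxᵢ/xᵢ)².
  (1·δR/R)² = (1×0.0126)² = 0.000159;  (1·δC/C)² = (1×0.0111)² = 0.000123
δτ/τ = √(0.000282) = 0.0168
τ = 0.0134 s, so δτ = 0.0168 × 0.0134 = 0.000225 s.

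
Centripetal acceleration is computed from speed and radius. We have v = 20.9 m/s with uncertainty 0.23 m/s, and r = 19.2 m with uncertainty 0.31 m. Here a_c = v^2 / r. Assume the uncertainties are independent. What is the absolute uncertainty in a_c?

0.621 m/s^2

a_c is a product of powers, so relative uncertainties combine in quadrature:
  (2·δv/v)² = (2×0.0110)² = 0.000484;  (-1·δr/r)² = (-1×0.0161)² = 0.000261
δa_c/a_c = √(0.000745) = 0.0273
a_c = 22.8 m/s^2, so δa_c = 0.0273 × 22.8 = 0.621 m/s^2.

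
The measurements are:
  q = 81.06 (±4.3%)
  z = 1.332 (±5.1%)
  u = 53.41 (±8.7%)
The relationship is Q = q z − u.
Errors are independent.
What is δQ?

Let p = q·z = 108.0. δp/p = √((1·δq/q)² + (1·δz/z)²) = √(0.00185 + 0.00260) = 0.0667, so δp = 7.20.
Q = p − u: δQ = √(δp² + δu²) = √(51.9 + 21.6) = 8.57

8.57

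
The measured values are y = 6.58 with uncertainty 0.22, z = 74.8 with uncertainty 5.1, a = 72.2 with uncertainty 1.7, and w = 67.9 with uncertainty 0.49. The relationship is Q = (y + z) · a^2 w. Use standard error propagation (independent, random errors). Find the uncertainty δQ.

2.27e+06

Let u = y + z = 81.4. δu = √(δy² + δz²) = √(0.0484 + 26.0) = 5.10, so δu/u = 0.0627.
Q is then a monomial in u, a, w:
δQ/Q = √((δu/u)² + (2·δa/a)² + (1·δw/w)²) = √(0.00393 + 0.00222 + 5.21e-05) = 0.0788
Q = 2.88e+07, so δQ = 0.0788 × 2.88e+07 = 2.27e+06.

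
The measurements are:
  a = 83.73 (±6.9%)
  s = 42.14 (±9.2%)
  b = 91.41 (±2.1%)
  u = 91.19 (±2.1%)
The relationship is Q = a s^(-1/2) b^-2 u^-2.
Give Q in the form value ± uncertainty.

(1.856 ± 0.189) × 10^-7

Q is a product of powers, so relative uncertainties combine in quadrature:
  (1·δa/a)² = (1×0.0690)² = 0.00476;  (−½·δs/s)² = (-0.5×0.0920)² = 0.00212;  (-2·δb/b)² = (-2×0.0210)² = 0.00176;  (-2·δu/u)² = (-2×0.0210)² = 0.00176
δQ/Q = √(0.0104) = 0.102
Q = 1.856e-07, so δQ = 0.102 × 1.856e-07 = 1.89e-08.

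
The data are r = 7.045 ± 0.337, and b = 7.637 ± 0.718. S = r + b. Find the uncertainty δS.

0.793

For a sum/difference, combine absolute errors in quadrature:
  (δr)² = 0.114;  (δb)² = 0.516
δS = √(0.629) = 0.793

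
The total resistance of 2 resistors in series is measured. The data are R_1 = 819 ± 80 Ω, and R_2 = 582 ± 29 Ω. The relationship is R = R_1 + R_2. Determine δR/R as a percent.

Each term contributes (cᵢ δxᵢ)² to (δR)²:
  (δR_1)² = 6400;  (δR_2)² = 841
δR = √(7240) = 85.1 Ω
R = 1400 Ω, so δR/R = 85.1/1400 = 0.0607.

6.07%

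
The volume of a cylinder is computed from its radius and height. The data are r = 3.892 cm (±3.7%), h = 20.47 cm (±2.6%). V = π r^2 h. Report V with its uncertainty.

974.1 ± 76.4 cm^3

Since V is a product/quotient, work with relative uncertainties:
  (2·δr/r)² = (2×0.0370)² = 0.00548;  (1·δh/h)² = (1×0.0260)² = 0.000676
δV/V = √(0.00615) = 0.0784
V = 974.1 cm^3, so δV = 0.0784 × 974.1 = 76.4 cm^3.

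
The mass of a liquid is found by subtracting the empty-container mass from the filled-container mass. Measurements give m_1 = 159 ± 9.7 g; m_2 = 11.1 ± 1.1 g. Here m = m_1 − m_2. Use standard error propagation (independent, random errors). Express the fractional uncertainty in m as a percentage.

6.60%

Each term contributes (cᵢ δxᵢ)² to (δm)²:
  (δm_1)² = 94.1;  (δm_2)² = 1.21
δm = √(95.3) = 9.76 g
m = 148 g, so δm/m = 9.76/148 = 0.0660.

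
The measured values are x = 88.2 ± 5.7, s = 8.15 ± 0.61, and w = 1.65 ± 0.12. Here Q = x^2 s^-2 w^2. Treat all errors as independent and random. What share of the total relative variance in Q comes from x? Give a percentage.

27.7%

(δQ/Q)² = (2·δx/x)² + (-2·δs/s)² + (2·δw/w)²
  x term: (2×0.0646)² = 0.0167
  s term: (-2×0.0748)² = 0.0224
  w term: (2×0.0727)² = 0.0212
Total = 0.0603. Share from x = 0.0167/0.0603 = 0.277.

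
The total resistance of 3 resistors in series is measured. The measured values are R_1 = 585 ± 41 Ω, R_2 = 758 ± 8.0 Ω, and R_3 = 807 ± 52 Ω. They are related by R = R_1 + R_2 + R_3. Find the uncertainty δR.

66.7 Ω

Absolute uncertainties add in quadrature for a linear combination:
  (δR_1)² = 1680;  (δR_2)² = 64.0;  (δR_3)² = 2700
δR = √(4450) = 66.7 Ω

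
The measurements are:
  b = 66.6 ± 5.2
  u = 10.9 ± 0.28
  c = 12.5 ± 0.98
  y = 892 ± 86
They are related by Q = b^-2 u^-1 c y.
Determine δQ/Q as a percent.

20.1%

Since Q is a product/quotient, work with relative uncertainties:
  (-2·δb/b)² = (-2×0.0781)² = 0.0244;  (-1·δu/u)² = (-1×0.0257)² = 0.000660;  (1·δc/c)² = (1×0.0784)² = 0.00615;  (1·δy/y)² = (1×0.0964)² = 0.00930
δQ/Q = √(0.0405) = 0.201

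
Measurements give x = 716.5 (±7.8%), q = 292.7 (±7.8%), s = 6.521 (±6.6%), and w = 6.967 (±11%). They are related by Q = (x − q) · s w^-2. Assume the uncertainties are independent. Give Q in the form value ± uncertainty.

Let u = x − q = 423.8. δu = √(δx² + δq²) = √(3120 + 521) = 60.4, so δu/u = 0.142.
Q is then a monomial in u, s, w:
δQ/Q = √((δu/u)² + (1·δs/s)² + (-2·δw/w)²) = √(0.0203 + 0.00436 + 0.0484) = 0.270
Q = 56.94, so δQ = 0.270 × 56.94 = 15.4.

56.94 ± 15.4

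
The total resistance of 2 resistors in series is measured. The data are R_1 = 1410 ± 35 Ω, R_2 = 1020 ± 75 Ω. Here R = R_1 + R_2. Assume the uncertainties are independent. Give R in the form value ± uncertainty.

2430 ± 82.8 Ω

Absolute uncertainties add in quadrature for a linear combination:
  (δR_1)² = 1220;  (δR_2)² = 5620
δR = √(6850) = 82.8 Ω
R = 2430 Ω.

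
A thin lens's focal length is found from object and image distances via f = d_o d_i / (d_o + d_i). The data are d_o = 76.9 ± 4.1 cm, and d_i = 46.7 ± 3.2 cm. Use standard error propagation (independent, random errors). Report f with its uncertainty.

∂f/∂d_o = (d_i/(d_o+d_i))² = 0.143;  ∂f/∂d_i = (d_o/(d_o+d_i))² = 0.387
δf = √((∂f/∂d_o · δd_o)² + (∂f/∂d_i · δd_i)²) = √(0.343 + 1.53) = 1.37 cm
f = 29.1 cm.

29.1 ± 1.37 cm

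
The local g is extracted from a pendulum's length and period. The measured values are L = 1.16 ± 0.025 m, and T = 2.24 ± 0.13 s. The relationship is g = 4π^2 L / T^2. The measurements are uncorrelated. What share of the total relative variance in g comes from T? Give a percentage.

96.7%

(δg/g)² = (1·δL/L)² + (-2·δT/T)²
  L term: (1×0.0216)² = 0.000464
  T term: (-2×0.0580)² = 0.0135
Total = 0.0139. Share from T = 0.0135/0.0139 = 0.967.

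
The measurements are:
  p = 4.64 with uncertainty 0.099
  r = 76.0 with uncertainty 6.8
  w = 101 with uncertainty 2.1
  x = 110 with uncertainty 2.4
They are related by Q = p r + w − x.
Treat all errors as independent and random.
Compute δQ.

Let h = p·r = 353. δh/h = √((1·δp/p)² + (1·δr/r)²) = √(0.000455 + 0.00801) = 0.0920, so δh = 32.4.
Q = h + w − x: δQ = √(δh² + δw² + δx²) = √(1050 + 4.41 + 5.76) = 32.6

32.6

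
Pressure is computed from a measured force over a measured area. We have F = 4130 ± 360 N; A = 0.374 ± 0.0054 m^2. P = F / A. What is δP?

976 Pa

Each factor contributes (exponent × relative error)² to (δP/P)²:
  (1·δF/F)² = (1×0.0872)² = 0.00760;  (-1·δA/A)² = (-1×0.0144)² = 0.000208
δP/P = √(0.00781) = 0.0884
P = 11000 Pa, so δP = 0.0884 × 11000 = 976 Pa.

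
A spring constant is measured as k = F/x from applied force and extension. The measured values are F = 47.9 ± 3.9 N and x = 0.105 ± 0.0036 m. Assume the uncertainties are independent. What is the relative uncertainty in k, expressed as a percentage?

For a monomial k ∝ F, x^-1, fractional errors add in quadrature:
  (1·δF/F)² = (1×0.0814)² = 0.00663;  (-1·δx/x)² = (-1×0.0343)² = 0.00118
δk/k = √(0.00780) = 0.0883

8.83%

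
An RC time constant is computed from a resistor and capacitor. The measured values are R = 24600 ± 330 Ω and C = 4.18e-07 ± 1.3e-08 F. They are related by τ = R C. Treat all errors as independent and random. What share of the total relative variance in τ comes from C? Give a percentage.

(δτ/τ)² = (1·δR/R)² + (1·δC/C)²
  R term: (1×0.0134)² = 0.000180
  C term: (1×0.0311)² = 0.000967
Total = 0.00115. Share from C = 0.000967/0.00115 = 0.843.

84.3%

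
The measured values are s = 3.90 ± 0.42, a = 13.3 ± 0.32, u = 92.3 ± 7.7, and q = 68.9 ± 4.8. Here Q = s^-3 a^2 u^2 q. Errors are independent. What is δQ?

Products/powers → add relative errors in quadrature, weighted by exponent:
  (-3·δs/s)² = (-3×0.108)² = 0.104;  (2·δa/a)² = (2×0.0241)² = 0.00232;  (2·δu/u)² = (2×0.0834)² = 0.0278;  (1·δq/q)² = (1×0.0697)² = 0.00485
δQ/Q = √(0.139) = 0.373
Q = 1.75e+06, so δQ = 0.373 × 1.75e+06 = 6.53e+05.

6.53e+05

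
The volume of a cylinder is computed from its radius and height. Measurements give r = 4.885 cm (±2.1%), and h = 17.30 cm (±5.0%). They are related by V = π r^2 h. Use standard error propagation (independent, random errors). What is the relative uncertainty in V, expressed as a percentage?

Products/powers → add relative errors in quadrature, weighted by exponent:
  (2·δr/r)² = (2×0.0210)² = 0.00176;  (1·δh/h)² = (1×0.0500)² = 0.00250
δV/V = √(0.00426) = 0.0653

6.53%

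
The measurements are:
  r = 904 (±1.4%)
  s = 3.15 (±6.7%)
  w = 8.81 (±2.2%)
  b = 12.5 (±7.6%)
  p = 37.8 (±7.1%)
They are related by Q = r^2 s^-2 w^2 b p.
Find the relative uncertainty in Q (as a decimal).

Q is a product of powers, so relative uncertainties combine in quadrature:
  (2·δr/r)² = (2×0.0140)² = 0.000784;  (-2·δs/s)² = (-2×0.0670)² = 0.0180;  (2·δw/w)² = (2×0.0220)² = 0.00194;  (1·δb/b)² = (1×0.0760)² = 0.00578;  (1·δp/p)² = (1×0.0710)² = 0.00504
δQ/Q = √(0.0315) = 0.177

0.177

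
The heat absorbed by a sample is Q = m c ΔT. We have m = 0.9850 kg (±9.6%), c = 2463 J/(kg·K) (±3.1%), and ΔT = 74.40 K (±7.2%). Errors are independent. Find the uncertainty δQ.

22400 J

For a monomial Q ∝ m, c, ΔT, fractional errors add in quadrature:
  (1·δm/m)² = (1×0.0960)² = 0.00922;  (1·δc/c)² = (1×0.0310)² = 0.000961;  (1·δΔT/ΔT)² = (1×0.0720)² = 0.00518
δQ/Q = √(0.0154) = 0.124
Q = 180500 J, so δQ = 0.124 × 180500 = 22400 J.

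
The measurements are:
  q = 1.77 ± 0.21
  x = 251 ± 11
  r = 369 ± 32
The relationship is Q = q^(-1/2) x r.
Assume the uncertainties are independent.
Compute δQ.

7930

Each factor contributes (exponent × relative error)² to (δQ/Q)²:
  (−½·δq/q)² = (-0.5×0.119)² = 0.00352;  (1·δx/x)² = (1×0.0438)² = 0.00192;  (1·δr/r)² = (1×0.0867)² = 0.00752
δQ/Q = √(0.0130) = 0.114
Q = 69600, so δQ = 0.114 × 69600 = 7930.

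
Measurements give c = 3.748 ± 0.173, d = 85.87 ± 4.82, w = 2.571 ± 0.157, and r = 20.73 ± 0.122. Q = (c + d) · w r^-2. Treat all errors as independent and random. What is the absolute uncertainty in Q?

Let u = c + d = 89.62. δu = √(δc² + δd²) = √(0.0299 + 23.2) = 4.82, so δu/u = 0.0538.
Q is then a monomial in u, w, r:
δQ/Q = √((δu/u)² + (1·δw/w)² + (-2·δr/r)²) = √(0.00290 + 0.00373 + 0.000139) = 0.0822
Q = 0.5362, so δQ = 0.0822 × 0.5362 = 0.0441.

0.0441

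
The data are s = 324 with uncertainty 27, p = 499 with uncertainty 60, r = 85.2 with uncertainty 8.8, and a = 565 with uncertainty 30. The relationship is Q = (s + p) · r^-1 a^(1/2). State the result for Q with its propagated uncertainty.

230 ± 30.6

Let u = s + p = 823. δu = √(δs² + δp²) = √(729 + 3600) = 65.8, so δu/u = 0.0799.
Q is then a monomial in u, r, a:
δQ/Q = √((δu/u)² + (-1·δr/r)² + (½·δa/a)²) = √(0.00639 + 0.0107 + 0.000705) = 0.133
Q = 230, so δQ = 0.133 × 230 = 30.6.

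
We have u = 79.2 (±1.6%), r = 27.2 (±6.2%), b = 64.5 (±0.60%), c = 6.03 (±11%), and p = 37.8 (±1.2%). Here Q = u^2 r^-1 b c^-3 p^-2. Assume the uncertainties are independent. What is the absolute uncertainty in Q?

Relative error in a monomial: (δQ/Q)² = Σ (nᵢ · δxᵢ/xᵢ)².
  (2·δu/u)² = (2×0.0160)² = 0.00102;  (-1·δr/r)² = (-1×0.0620)² = 0.00384;  (1·δb/b)² = (1×0.00600)² = 3.6e-05;  (-3·δc/c)² = (-3×0.110)² = 0.109;  (-2·δp/p)² = (-2×0.0120)² = 0.000576
δQ/Q = √(0.114) = 0.338
Q = 0.0475, so δQ = 0.338 × 0.0475 = 0.0161.

0.0161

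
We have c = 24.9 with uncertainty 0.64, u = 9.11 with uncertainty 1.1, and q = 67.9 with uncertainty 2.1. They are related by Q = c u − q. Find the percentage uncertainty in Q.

17.7%

Let p = c·u = 227. δp/p = √((1·δc/c)² + (1·δu/u)²) = √(0.000661 + 0.0146) = 0.123, so δp = 28.0.
Q = p − q: δQ = √(δp² + δq²) = √(784 + 4.41) = 28.1
Q = 159, so δQ/Q = 28.1/159 = 0.177.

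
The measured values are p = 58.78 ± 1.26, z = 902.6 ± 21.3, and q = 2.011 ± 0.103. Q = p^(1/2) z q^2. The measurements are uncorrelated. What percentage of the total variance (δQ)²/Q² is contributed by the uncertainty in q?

(δQ/Q)² = (½·δp/p)² + (1·δz/z)² + (2·δq/q)²
  p term: (0.5×0.0214)² = 0.000115
  z term: (1×0.0236)² = 0.000557
  q term: (2×0.0512)² = 0.0105
Total = 0.0112. Share from q = 0.0105/0.0112 = 0.940.

94.0%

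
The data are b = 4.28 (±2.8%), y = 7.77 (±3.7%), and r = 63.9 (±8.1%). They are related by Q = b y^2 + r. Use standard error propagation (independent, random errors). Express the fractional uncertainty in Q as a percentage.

6.54%

Let p = b·y^2 = 258. δp/p = √((1·δb/b)² + (2·δy/y)²) = √(0.000784 + 0.00548) = 0.0791, so δp = 20.4.
Q = p + r: δQ = √(δp² + δr²) = √(418 + 26.8) = 21.1
Q = 322, so δQ/Q = 21.1/322 = 0.0654.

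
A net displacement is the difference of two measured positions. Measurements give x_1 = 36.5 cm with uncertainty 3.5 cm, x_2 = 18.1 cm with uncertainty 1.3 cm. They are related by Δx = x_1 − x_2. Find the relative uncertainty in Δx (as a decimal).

0.203

Each term contributes (cᵢ δxᵢ)² to (δΔx)²:
  (δx_1)² = 12.2;  (δx_2)² = 1.69
δΔx = √(13.9) = 3.73 cm
Δx = 18.4 cm, so δΔx/Δx = 3.73/18.4 = 0.203.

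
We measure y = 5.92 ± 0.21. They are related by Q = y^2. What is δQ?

For a monomial Q ∝ y^2, fractional errors add in quadrature:
  (2·δy/y)² = (2×0.0355)² = 0.00503
δQ/Q = √(0.00503) = 0.0709
Q = 35.0, so δQ = 0.0709 × 35.0 = 2.49.

2.49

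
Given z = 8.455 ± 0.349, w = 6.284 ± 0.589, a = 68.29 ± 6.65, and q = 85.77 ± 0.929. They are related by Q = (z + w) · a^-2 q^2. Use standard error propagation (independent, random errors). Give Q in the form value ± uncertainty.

23.25 ± 4.68

Let u = z + w = 14.74. δu = √(δz² + δw²) = √(0.122 + 0.347) = 0.685, so δu/u = 0.0465.
Q is then a monomial in u, a, q:
δQ/Q = √((δu/u)² + (-2·δa/a)² + (2·δq/q)²) = √(0.00216 + 0.0379 + 0.000469) = 0.201
Q = 23.25, so δQ = 0.201 × 23.25 = 4.68.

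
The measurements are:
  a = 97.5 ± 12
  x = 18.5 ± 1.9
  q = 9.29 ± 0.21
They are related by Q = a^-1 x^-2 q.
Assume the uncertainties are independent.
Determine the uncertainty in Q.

Products/powers → add relative errors in quadrature, weighted by exponent:
  (-1·δa/a)² = (-1×0.123)² = 0.0151;  (-2·δx/x)² = (-2×0.103)² = 0.0422;  (1·δq/q)² = (1×0.0226)² = 0.000511
δQ/Q = √(0.0579) = 0.241
Q = 0.000278, so δQ = 0.241 × 0.000278 = 6.7e-05.

6.7e-05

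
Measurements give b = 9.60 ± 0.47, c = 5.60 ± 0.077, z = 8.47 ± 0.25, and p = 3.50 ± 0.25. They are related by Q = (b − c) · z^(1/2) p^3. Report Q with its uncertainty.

499 ± 123

Let u = b − c = 4.00. δu = √(δb² + δc²) = √(0.221 + 0.00593) = 0.476, so δu/u = 0.119.
Q is then a monomial in u, z, p:
δQ/Q = √((δu/u)² + (½·δz/z)² + (3·δp/p)²) = √(0.0142 + 0.000218 + 0.0459) = 0.246
Q = 499, so δQ = 0.246 × 499 = 123.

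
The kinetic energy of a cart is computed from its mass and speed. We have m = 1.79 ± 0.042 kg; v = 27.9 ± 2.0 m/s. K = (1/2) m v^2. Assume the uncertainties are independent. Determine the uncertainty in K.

101 J

Since K is a product/quotient, work with relative uncertainties:
  (1·δm/m)² = (1×0.0235)² = 0.000551;  (2·δv/v)² = (2×0.0717)² = 0.0206
δK/K = √(0.0211) = 0.145
K = 697 J, so δK = 0.145 × 697 = 101 J.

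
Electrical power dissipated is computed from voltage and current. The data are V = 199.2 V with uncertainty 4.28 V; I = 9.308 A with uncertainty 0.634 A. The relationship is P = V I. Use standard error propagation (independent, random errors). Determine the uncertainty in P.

Relative error in a monomial: (δP/P)² = Σ (nᵢ · δxᵢ/xᵢ)².
  (1·δV/V)² = (1×0.0215)² = 0.000462;  (1·δI/I)² = (1×0.0681)² = 0.00464
δP/P = √(0.00510) = 0.0714
P = 1854 W, so δP = 0.0714 × 1854 = 132 W.

132 W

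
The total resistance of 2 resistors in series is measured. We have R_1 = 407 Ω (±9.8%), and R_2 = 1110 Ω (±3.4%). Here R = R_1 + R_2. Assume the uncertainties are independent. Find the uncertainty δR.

54.9 Ω

Each term contributes (cᵢ δxᵢ)² to (δR)²:
  (δR_1)² = 1590;  (δR_2)² = 1420
δR = √(3020) = 54.9 Ω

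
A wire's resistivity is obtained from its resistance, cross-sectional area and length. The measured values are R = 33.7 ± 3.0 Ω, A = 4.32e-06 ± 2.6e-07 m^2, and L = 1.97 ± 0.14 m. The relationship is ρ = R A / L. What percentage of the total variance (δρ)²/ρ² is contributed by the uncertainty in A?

21.8%

(δρ/ρ)² = (1·δR/R)² + (1·δA/A)² + (-1·δL/L)²
  R term: (1×0.0890)² = 0.00792
  A term: (1×0.0602)² = 0.00362
  L term: (-1×0.0711)² = 0.00505
Total = 0.0166. Share from A = 0.00362/0.0166 = 0.218.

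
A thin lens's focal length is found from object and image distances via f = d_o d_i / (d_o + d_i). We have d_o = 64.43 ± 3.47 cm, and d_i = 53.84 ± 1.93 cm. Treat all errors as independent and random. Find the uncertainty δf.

∂f/∂d_o = (d_i/(d_o+d_i))² = 0.207;  ∂f/∂d_i = (d_o/(d_o+d_i))² = 0.297
δf = √((∂f/∂d_o · δd_o)² + (∂f/∂d_i · δd_i)²) = √(0.517 + 0.328) = 0.919 cm

0.919 cm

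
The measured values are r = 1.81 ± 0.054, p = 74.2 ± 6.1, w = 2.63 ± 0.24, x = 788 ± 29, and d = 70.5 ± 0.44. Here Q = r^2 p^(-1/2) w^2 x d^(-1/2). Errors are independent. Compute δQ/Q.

For a monomial Q ∝ r^2, p^(-1/2), w^2, x, d^(-1/2), fractional errors add in quadrature:
  (2·δr/r)² = (2×0.0298)² = 0.00356;  (−½·δp/p)² = (-0.5×0.0822)² = 0.00169;  (2·δw/w)² = (2×0.0913)² = 0.0333;  (1·δx/x)² = (1×0.0368)² = 0.00135;  (−½·δd/d)² = (-0.5×0.00624)² = 9.74e-06
δQ/Q = √(0.0399) = 0.200

0.200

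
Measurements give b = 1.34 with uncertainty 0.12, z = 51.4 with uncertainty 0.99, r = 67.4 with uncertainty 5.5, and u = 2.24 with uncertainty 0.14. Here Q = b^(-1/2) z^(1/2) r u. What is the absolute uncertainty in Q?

For a monomial Q ∝ b^(-1/2), z^(1/2), r, u, fractional errors add in quadrature:
  (−½·δb/b)² = (-0.5×0.0896)² = 0.00200;  (½·δz/z)² = (0.5×0.0193)² = 9.27e-05;  (1·δr/r)² = (1×0.0816)² = 0.00666;  (1·δu/u)² = (1×0.0625)² = 0.00391
δQ/Q = √(0.0127) = 0.113
Q = 935, so δQ = 0.113 × 935 = 105.

105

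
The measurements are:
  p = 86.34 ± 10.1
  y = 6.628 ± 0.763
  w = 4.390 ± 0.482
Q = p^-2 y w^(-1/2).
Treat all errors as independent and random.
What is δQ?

Since Q is a product/quotient, work with relative uncertainties:
  (-2·δp/p)² = (-2×0.117)² = 0.0547;  (1·δy/y)² = (1×0.115)² = 0.0133;  (−½·δw/w)² = (-0.5×0.110)² = 0.00301
δQ/Q = √(0.0710) = 0.266
Q = 0.0004244, so δQ = 0.266 × 0.0004244 = 0.000113.

0.000113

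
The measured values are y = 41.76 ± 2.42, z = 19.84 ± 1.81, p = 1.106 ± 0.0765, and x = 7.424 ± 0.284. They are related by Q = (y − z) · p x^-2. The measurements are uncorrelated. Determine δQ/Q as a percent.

17.2%

Let u = y − z = 21.92. δu = √(δy² + δz²) = √(5.86 + 3.28) = 3.02, so δu/u = 0.138.
Q is then a monomial in u, p, x:
δQ/Q = √((δu/u)² + (1·δp/p)² + (-2·δx/x)²) = √(0.0190 + 0.00478 + 0.00585) = 0.172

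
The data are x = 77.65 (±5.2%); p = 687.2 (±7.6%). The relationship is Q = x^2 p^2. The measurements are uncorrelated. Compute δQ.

5.24e+08

Each factor contributes (exponent × relative error)² to (δQ/Q)²:
  (2·δx/x)² = (2×0.0520)² = 0.0108;  (2·δp/p)² = (2×0.0760)² = 0.0231
δQ/Q = √(0.0339) = 0.184
Q = 2.847e+09, so δQ = 0.184 × 2.847e+09 = 5.24e+08.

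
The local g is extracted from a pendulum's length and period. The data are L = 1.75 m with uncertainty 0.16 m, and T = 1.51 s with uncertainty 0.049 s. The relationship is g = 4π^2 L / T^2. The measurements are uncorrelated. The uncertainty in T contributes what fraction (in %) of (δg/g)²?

(δg/g)² = (1·δL/L)² + (-2·δT/T)²
  L term: (1×0.0914)² = 0.00836
  T term: (-2×0.0325)² = 0.00421
Total = 0.0126. Share from T = 0.00421/0.0126 = 0.335.

33.5%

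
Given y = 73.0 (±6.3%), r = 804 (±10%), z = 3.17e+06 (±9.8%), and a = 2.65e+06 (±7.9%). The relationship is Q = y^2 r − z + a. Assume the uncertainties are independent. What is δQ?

Let p = y^2·r = 4.28e+06. δp/p = √((2·δy/y)² + (1·δr/r)²) = √(0.0159 + 0.0100) = 0.161, so δp = 6.89e+05.
Q = p − z + a: δQ = √(δp² + δz² + δa²) = √(4.75e+11 + 9.65e+10 + 4.38e+10) = 7.84e+05

7.84e+05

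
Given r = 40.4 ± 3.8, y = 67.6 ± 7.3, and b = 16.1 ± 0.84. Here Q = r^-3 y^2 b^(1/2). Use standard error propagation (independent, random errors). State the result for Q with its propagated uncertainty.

0.278 ± 0.0991

Relative error in a monomial: (δQ/Q)² = Σ (nᵢ · δxᵢ/xᵢ)².
  (-3·δr/r)² = (-3×0.0941)² = 0.0796;  (2·δy/y)² = (2×0.108)² = 0.0466;  (½·δb/b)² = (0.5×0.0522)² = 0.000681
δQ/Q = √(0.127) = 0.356
Q = 0.278, so δQ = 0.356 × 0.278 = 0.0991.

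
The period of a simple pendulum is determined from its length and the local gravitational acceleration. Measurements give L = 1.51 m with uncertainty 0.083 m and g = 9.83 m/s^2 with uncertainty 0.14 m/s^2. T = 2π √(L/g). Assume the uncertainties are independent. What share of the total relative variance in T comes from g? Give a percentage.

6.29%

(δT/T)² = (½·δL/L)² + (−½·δg/g)²
  L term: (0.5×0.0550)² = 0.000755
  g term: (-0.5×0.0142)² = 5.07e-05
Total = 0.000806. Share from g = 5.07e-05/0.000806 = 0.0629.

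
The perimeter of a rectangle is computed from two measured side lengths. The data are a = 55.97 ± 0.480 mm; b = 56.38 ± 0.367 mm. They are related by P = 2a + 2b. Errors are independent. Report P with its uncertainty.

Sums and differences: (δP)² = Σ (cᵢ δxᵢ)².
  (2·δa)² = 0.922;  (2·δb)² = 0.539
δP = √(1.46) = 1.21 mm
P = 224.7 mm.

224.7 ± 1.21 mm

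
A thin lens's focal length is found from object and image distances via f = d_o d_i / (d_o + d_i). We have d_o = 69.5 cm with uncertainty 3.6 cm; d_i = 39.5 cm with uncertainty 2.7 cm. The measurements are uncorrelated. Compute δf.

∂f/∂d_o = (d_i/(d_o+d_i))² = 0.131;  ∂f/∂d_i = (d_o/(d_o+d_i))² = 0.407
δf = √((∂f/∂d_o · δd_o)² + (∂f/∂d_i · δd_i)²) = √(0.224 + 1.20) = 1.20 cm

1.20 cm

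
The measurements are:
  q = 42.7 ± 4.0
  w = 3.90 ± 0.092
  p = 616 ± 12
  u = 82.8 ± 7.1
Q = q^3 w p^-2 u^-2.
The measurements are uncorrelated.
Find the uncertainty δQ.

3.88e-05

Relative error in a monomial: (δQ/Q)² = Σ (nᵢ · δxᵢ/xᵢ)².
  (3·δq/q)² = (3×0.0937)² = 0.0790;  (1·δw/w)² = (1×0.0236)² = 0.000556;  (-2·δp/p)² = (-2×0.0195)² = 0.00152;  (-2·δu/u)² = (-2×0.0857)² = 0.0294
δQ/Q = √(0.110) = 0.332
Q = 0.000117, so δQ = 0.332 × 0.000117 = 3.88e-05.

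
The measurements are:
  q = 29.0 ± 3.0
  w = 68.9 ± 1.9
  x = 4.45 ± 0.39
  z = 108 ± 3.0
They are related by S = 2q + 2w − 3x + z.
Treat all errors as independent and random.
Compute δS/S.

0.0268

Each term contributes (cᵢ δxᵢ)² to (δS)²:
  (2·δq)² = 36.0;  (2·δw)² = 14.4;  (3·δx)² = 1.37;  (δz)² = 9.00
δS = √(60.8) = 7.80
S = 290, so δS/S = 7.80/290 = 0.0268.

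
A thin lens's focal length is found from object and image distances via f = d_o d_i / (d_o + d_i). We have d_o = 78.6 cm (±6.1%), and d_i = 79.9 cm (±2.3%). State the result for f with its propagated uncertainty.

∂f/∂d_o = (d_i/(d_o+d_i))² = 0.254;  ∂f/∂d_i = (d_o/(d_o+d_i))² = 0.246
δf = √((∂f/∂d_o · δd_o)² + (∂f/∂d_i · δd_i)²) = √(1.48 + 0.204) = 1.30 cm
f = 39.6 cm.

39.6 ± 1.30 cm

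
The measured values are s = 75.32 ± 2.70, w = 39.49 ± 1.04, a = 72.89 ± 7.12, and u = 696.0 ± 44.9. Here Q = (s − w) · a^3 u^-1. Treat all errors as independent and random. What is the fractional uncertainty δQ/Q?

0.311

Let h = s − w = 35.83. δh = √(δs² + δw²) = √(7.29 + 1.08) = 2.89, so δh/h = 0.0808.
Q is then a monomial in h, a, u:
δQ/Q = √((δh/h)² + (3·δa/a)² + (-1·δu/u)²) = √(0.00652 + 0.0859 + 0.00416) = 0.311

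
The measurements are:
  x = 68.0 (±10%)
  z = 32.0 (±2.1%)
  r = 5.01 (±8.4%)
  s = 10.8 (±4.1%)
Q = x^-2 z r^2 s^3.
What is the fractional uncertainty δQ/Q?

Each factor contributes (exponent × relative error)² to (δQ/Q)²:
  (-2·δx/x)² = (-2×0.100)² = 0.0400;  (1·δz/z)² = (1×0.0210)² = 0.000441;  (2·δr/r)² = (2×0.0840)² = 0.0282;  (3·δs/s)² = (3×0.0410)² = 0.0151
δQ/Q = √(0.0838) = 0.289

0.289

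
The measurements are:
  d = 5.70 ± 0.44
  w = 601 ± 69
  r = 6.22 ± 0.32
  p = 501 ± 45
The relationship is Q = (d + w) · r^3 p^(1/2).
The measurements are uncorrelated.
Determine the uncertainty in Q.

Let u = d + w = 607. δu = √(δd² + δw²) = √(0.194 + 4760) = 69.0, so δu/u = 0.114.
Q is then a monomial in u, r, p:
δQ/Q = √((δu/u)² + (3·δr/r)² + (½·δp/p)²) = √(0.0129 + 0.0238 + 0.00202) = 0.197
Q = 3.27e+06, so δQ = 0.197 × 3.27e+06 = 6.43e+05.

6.43e+05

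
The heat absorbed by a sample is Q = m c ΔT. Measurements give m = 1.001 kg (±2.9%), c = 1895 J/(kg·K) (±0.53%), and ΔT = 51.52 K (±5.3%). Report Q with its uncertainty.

Q is a product of powers, so relative uncertainties combine in quadrature:
  (1·δm/m)² = (1×0.0290)² = 0.000841;  (1·δc/c)² = (1×0.00530)² = 2.81e-05;  (1·δΔT/ΔT)² = (1×0.0530)² = 0.00281
δQ/Q = √(0.00368) = 0.0606
Q = 97730 J, so δQ = 0.0606 × 97730 = 5930 J.

97730 ± 5930 J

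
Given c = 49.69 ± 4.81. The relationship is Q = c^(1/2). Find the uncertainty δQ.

Q ∝ c^(1/2), so δQ/Q = |½| · δc/c = 0.5 × 0.0968 = 0.0484.
Q = 7.049, so δQ = 0.0484 × 7.049 = 0.341.

0.341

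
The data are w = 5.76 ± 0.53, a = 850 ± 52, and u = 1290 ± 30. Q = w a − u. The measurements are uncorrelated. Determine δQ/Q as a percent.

Let p = w·a = 4900. δp/p = √((1·δw/w)² + (1·δa/a)²) = √(0.00847 + 0.00374) = 0.110, so δp = 541.
Q = p − u: δQ = √(δp² + δu²) = √(2.93e+05 + 900) = 542
Q = 3610, so δQ/Q = 542/3610 = 0.150.

15.0%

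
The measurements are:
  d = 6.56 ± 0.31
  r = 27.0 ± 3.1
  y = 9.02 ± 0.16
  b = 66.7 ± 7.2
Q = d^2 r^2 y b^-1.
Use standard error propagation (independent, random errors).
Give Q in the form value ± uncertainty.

4240 ± 1150

Relative error in a monomial: (δQ/Q)² = Σ (nᵢ · δxᵢ/xᵢ)².
  (2·δd/d)² = (2×0.0473)² = 0.00893;  (2·δr/r)² = (2×0.115)² = 0.0527;  (1·δy/y)² = (1×0.0177)² = 0.000315;  (-1·δb/b)² = (-1×0.108)² = 0.0117
δQ/Q = √(0.0736) = 0.271
Q = 4240, so δQ = 0.271 × 4240 = 1150.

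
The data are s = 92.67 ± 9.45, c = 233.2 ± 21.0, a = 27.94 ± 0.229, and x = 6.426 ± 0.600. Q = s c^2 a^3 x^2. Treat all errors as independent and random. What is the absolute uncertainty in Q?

1.27e+12

Since Q is a product/quotient, work with relative uncertainties:
  (1·δs/s)² = (1×0.102)² = 0.0104;  (2·δc/c)² = (2×0.0901)² = 0.0324;  (3·δa/a)² = (3×0.00820)² = 0.000605;  (2·δx/x)² = (2×0.0934)² = 0.0349
δQ/Q = √(0.0783) = 0.280
Q = 4.539e+12, so δQ = 0.280 × 4.539e+12 = 1.27e+12.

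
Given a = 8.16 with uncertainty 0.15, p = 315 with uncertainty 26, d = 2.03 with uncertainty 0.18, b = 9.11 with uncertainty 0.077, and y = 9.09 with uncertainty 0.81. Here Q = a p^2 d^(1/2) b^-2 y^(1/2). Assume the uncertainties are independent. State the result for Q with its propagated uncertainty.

Each factor contributes (exponent × relative error)² to (δQ/Q)²:
  (1·δa/a)² = (1×0.0184)² = 0.000338;  (2·δp/p)² = (2×0.0825)² = 0.0273;  (½·δd/d)² = (0.5×0.0887)² = 0.00197;  (-2·δb/b)² = (-2×0.00845)² = 0.000286;  (½·δy/y)² = (0.5×0.0891)² = 0.00199
δQ/Q = √(0.0318) = 0.178
Q = 41900, so δQ = 0.178 × 41900 = 7480.

41900 ± 7480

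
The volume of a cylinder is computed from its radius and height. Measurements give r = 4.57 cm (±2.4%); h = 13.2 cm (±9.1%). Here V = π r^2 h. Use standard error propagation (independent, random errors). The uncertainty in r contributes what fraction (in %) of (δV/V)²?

21.8%

(δV/V)² = (2·δr/r)² + (1·δh/h)²
  r term: (2×0.0240)² = 0.00230
  h term: (1×0.0910)² = 0.00828
Total = 0.0106. Share from r = 0.00230/0.0106 = 0.218.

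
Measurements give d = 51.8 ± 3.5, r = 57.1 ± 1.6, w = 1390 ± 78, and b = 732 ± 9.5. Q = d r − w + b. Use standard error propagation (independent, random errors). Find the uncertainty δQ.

230

Let p = d·r = 2960. δp/p = √((1·δd/d)² + (1·δr/r)²) = √(0.00457 + 0.000785) = 0.0731, so δp = 216.
Q = p − w + b: δQ = √(δp² + δw² + δb²) = √(46800 + 6080 + 90.2) = 230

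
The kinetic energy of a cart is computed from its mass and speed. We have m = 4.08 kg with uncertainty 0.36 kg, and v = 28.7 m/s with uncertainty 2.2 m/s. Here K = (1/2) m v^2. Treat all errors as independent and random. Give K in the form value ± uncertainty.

K is a product of powers, so relative uncertainties combine in quadrature:
  (1·δm/m)² = (1×0.0882)² = 0.00779;  (2·δv/v)² = (2×0.0767)² = 0.0235
δK/K = √(0.0313) = 0.177
K = 1680 J, so δK = 0.177 × 1680 = 297 J.

1680 ± 297 J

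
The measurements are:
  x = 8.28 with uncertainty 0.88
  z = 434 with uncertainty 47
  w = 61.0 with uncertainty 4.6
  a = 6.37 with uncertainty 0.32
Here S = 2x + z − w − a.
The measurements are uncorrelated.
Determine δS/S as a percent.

Absolute uncertainties add in quadrature for a linear combination:
  (2·δx)² = 3.10;  (δz)² = 2210;  (δw)² = 21.2;  (δa)² = 0.102
δS = √(2230) = 47.3
S = 383, so δS/S = 47.3/383 = 0.123.

12.3%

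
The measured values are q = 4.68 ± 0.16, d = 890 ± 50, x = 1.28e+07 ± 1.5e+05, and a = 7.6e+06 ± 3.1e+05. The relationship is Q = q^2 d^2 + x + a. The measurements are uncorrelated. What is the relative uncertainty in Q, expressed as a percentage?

6.11%

Let p = q^2·d^2 = 1.73e+07. δp/p = √((2·δq/q)² + (2·δd/d)²) = √(0.00468 + 0.0126) = 0.132, so δp = 2.28e+06.
Q = p + x + a: δQ = √(δp² + δx² + δa²) = √(5.21e+12 + 2.25e+10 + 9.61e+10) = 2.31e+06
Q = 3.77e+07, so δQ/Q = 2.31e+06/3.77e+07 = 0.0611.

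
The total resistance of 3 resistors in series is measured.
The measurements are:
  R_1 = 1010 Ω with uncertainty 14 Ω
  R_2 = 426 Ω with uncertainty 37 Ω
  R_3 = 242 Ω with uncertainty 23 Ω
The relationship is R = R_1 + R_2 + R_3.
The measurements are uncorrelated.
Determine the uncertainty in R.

45.8 Ω

Each term contributes (cᵢ δxᵢ)² to (δR)²:
  (δR_1)² = 196;  (δR_2)² = 1370;  (δR_3)² = 529
δR = √(2090) = 45.8 Ω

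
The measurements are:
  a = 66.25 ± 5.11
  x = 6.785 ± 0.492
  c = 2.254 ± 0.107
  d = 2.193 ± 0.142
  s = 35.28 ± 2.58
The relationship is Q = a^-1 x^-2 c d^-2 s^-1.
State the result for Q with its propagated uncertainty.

(4.356 ± 0.987) × 10^-6

For a monomial Q ∝ a^-1, x^-2, c, d^-2, s^-1, fractional errors add in quadrature:
  (-1·δa/a)² = (-1×0.0771)² = 0.00595;  (-2·δx/x)² = (-2×0.0725)² = 0.0210;  (1·δc/c)² = (1×0.0475)² = 0.00225;  (-2·δd/d)² = (-2×0.0648)² = 0.0168;  (-1·δs/s)² = (-1×0.0731)² = 0.00535
δQ/Q = √(0.0514) = 0.227
Q = 4.356e-06, so δQ = 0.227 × 4.356e-06 = 9.87e-07.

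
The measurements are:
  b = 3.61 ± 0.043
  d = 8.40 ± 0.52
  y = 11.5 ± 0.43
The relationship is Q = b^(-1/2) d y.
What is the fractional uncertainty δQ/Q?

0.0726

Q is a product of powers, so relative uncertainties combine in quadrature:
  (−½·δb/b)² = (-0.5×0.0119)² = 3.55e-05;  (1·δd/d)² = (1×0.0619)² = 0.00383;  (1·δy/y)² = (1×0.0374)² = 0.00140
δQ/Q = √(0.00527) = 0.0726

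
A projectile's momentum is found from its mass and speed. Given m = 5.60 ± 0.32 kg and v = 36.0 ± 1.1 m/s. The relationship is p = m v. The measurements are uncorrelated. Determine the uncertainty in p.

13.1 kg·m/s

Relative error in a monomial: (δp/p)² = Σ (nᵢ · δxᵢ/xᵢ)².
  (1·δm/m)² = (1×0.0571)² = 0.00327;  (1·δv/v)² = (1×0.0306)² = 0.000934
δp/p = √(0.00420) = 0.0648
p = 202 kg·m/s, so δp = 0.0648 × 202 = 13.1 kg·m/s.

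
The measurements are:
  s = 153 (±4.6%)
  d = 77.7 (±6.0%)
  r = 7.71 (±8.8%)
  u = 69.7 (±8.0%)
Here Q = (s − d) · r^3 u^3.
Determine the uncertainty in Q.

4.37e+09

Let w = s − d = 75.3. δw = √(δs² + δd²) = √(49.5 + 21.7) = 8.44, so δw/w = 0.112.
Q is then a monomial in w, r, u:
δQ/Q = √((δw/w)² + (3·δr/r)² + (3·δu/u)²) = √(0.0126 + 0.0697 + 0.0576) = 0.374
Q = 1.17e+10, so δQ = 0.374 × 1.17e+10 = 4.37e+09.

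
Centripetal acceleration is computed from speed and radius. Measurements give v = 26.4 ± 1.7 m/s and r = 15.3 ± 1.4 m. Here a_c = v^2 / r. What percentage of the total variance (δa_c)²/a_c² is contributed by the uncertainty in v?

66.5%

(δa_c/a_c)² = (2·δv/v)² + (-1·δr/r)²
  v term: (2×0.0644)² = 0.0166
  r term: (-1×0.0915)² = 0.00837
Total = 0.0250. Share from v = 0.0166/0.0250 = 0.665.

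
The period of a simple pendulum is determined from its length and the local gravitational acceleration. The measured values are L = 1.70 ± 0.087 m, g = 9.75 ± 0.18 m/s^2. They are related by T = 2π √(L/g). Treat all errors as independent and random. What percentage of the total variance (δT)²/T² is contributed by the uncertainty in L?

88.5%

(δT/T)² = (½·δL/L)² + (−½·δg/g)²
  L term: (0.5×0.0512)² = 0.000655
  g term: (-0.5×0.0185)² = 8.52e-05
Total = 0.000740. Share from L = 0.000655/0.000740 = 0.885.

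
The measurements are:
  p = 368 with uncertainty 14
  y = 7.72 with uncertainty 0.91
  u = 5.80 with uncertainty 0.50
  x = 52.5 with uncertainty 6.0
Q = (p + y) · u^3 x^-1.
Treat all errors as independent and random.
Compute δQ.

398

Let w = p + y = 376. δw = √(δp² + δy²) = √(196 + 0.828) = 14.0, so δw/w = 0.0373.
Q is then a monomial in w, u, x:
δQ/Q = √((δw/w)² + (3·δu/u)² + (-1·δx/x)²) = √(0.00139 + 0.0669 + 0.0131) = 0.285
Q = 1400, so δQ = 0.285 × 1400 = 398.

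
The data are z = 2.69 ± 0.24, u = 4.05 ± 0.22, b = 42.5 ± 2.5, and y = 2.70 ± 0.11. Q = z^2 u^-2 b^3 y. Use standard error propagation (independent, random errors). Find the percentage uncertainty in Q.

Each factor contributes (exponent × relative error)² to (δQ/Q)²:
  (2·δz/z)² = (2×0.0892)² = 0.0318;  (-2·δu/u)² = (-2×0.0543)² = 0.0118;  (3·δb/b)² = (3×0.0588)² = 0.0311;  (1·δy/y)² = (1×0.0407)² = 0.00166
δQ/Q = √(0.0764) = 0.276

27.6%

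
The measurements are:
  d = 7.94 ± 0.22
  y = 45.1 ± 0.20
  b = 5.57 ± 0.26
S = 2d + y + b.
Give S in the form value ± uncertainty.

Each term contributes (cᵢ δxᵢ)² to (δS)²:
  (2·δd)² = 0.194;  (δy)² = 0.0400;  (δb)² = 0.0676
δS = √(0.301) = 0.549
S = 66.5.

66.5 ± 0.549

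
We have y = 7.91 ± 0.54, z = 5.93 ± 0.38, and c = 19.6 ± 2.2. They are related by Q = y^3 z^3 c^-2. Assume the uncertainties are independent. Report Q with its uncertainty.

269 ± 96.6

Since Q is a product/quotient, work with relative uncertainties:
  (3·δy/y)² = (3×0.0683)² = 0.0419;  (3·δz/z)² = (3×0.0641)² = 0.0370;  (-2·δc/c)² = (-2×0.112)² = 0.0504
δQ/Q = √(0.129) = 0.360
Q = 269, so δQ = 0.360 × 269 = 96.6.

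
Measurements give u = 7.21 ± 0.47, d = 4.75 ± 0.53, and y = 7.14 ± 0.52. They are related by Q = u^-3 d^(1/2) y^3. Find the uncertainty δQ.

Q is a product of powers, so relative uncertainties combine in quadrature:
  (-3·δu/u)² = (-3×0.0652)² = 0.0382;  (½·δd/d)² = (0.5×0.112)² = 0.00311;  (3·δy/y)² = (3×0.0728)² = 0.0477
δQ/Q = √(0.0891) = 0.298
Q = 2.12, so δQ = 0.298 × 2.12 = 0.632.

0.632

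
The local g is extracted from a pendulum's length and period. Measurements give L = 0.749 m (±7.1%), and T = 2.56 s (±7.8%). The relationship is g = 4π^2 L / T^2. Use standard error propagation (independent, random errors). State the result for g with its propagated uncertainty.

4.51 ± 0.773 m/s^2

Relative error in a monomial: (δg/g)² = Σ (nᵢ · δxᵢ/xᵢ)².
  (1·δL/L)² = (1×0.0710)² = 0.00504;  (-2·δT/T)² = (-2×0.0780)² = 0.0243
δg/g = √(0.0294) = 0.171
g = 4.51 m/s^2, so δg = 0.171 × 4.51 = 0.773 m/s^2.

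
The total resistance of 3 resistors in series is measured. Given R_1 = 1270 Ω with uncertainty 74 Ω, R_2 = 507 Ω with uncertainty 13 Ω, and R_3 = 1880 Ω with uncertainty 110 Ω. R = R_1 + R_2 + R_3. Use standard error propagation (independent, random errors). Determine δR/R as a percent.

Sums and differences: (δR)² = Σ (cᵢ δxᵢ)².
  (δR_1)² = 5480;  (δR_2)² = 169;  (δR_3)² = 12100
δR = √(17700) = 133 Ω
R = 3660 Ω, so δR/R = 133/3660 = 0.0364.

3.64%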